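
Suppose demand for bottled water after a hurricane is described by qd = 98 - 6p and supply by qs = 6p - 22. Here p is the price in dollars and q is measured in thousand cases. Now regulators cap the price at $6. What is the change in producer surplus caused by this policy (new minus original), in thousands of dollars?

Without the control the market clears where 98 - 6p = 6p - 22, i.e. p* = 10 and q* = 38.
The ceiling of 6 is below the equilibrium price 10, so it binds.
At p = 6: qd = 98 - 6·6 = 62 and qs = 6·6 - 22 = 14.
Producer surplus without the control is ½ · (10 - 11/3) · 38 = 361/3.
With the ceiling, producers sell 14 units at 6, so PS = ½ · (6 - 11/3) · 14 = 49/3.
Change in producer surplus = 49/3 - 361/3 = -104.

-104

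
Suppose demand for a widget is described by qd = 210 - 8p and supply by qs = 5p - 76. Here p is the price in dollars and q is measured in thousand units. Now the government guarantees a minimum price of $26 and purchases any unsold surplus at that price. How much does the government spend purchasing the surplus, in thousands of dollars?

1352

In a free market, 210 - 8p = 5p - 76 gives the equilibrium p* = 22, q* = 34.
Since 26 > 22, the floor is binding.
At p = 26: qd = 210 - 8·26 = 2 and qs = 5·26 - 76 = 54.
Surplus = qs - qd = 52.
Government expenditure = surplus × support price = 52 × 26 = 1352.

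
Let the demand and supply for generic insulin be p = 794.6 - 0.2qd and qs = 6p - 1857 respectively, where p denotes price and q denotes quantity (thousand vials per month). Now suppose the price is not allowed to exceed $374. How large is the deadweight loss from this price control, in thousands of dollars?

160617.6

Rearranging demand gives qd = 3973 - 5p. Equilibrium: 3973 - 5p = 6p - 1857, so 5830 = 11p and p* = 530, q* = 1323.
The ceiling of 374 is below the equilibrium price 530, so it binds.
At p = 374: qd = 3973 - 5·374 = 2103 and qs = 6·374 - 1857 = 387.
Quantity traded falls to 387. At q = 387 the demand price is (3973 - 387)/5 = 717.2 and the supply price is (1857 + 387)/6 = 374.
Deadweight loss = ½ · (717.2 - 374) · (1323 - 387) = ½ · 343.2 · 936 = 160617.6.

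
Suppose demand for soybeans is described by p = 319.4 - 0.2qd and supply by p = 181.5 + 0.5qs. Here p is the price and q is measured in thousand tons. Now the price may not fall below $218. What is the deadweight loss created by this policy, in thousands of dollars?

Rearranging demand gives qd = 1597 - 5p; rearranging supply gives qs = 2p - 363. In a free market, 1597 - 5p = 2p - 363 gives the equilibrium p* = 280, q* = 197.
Since 218 is below p* = 280, the floor does not bind and the free-market outcome prevails.
Since the control does not bind, no trades are prevented and deadweight loss is zero.

0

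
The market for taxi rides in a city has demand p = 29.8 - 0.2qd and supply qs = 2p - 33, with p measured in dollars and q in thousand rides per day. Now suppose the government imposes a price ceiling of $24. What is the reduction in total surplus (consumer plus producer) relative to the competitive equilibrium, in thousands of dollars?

5.6

Rearranging demand gives qd = 149 - 5p. Setting quantity demanded equal to quantity supplied, 149 - 5p = 2p - 33, gives p* = 26 and q* = 19.
The ceiling of 24 is below the equilibrium price 26, so it binds.
At p = 24: qd = 149 - 5·24 = 29 and qs = 2·24 - 33 = 15.
Quantity traded falls to 15. At q = 15 the demand price is (149 - 15)/5 = 26.8 and the supply price is (33 + 15)/2 = 24.
Deadweight loss = ½ · (26.8 - 24) · (19 - 15) = ½ · 2.8 · 4 = 5.6.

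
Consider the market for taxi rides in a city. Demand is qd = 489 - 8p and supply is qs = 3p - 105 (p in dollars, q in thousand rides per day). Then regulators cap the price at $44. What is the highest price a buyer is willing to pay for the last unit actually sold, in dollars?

Without the control the market clears where 489 - 8p = 3p - 105, i.e. p* = 54 and q* = 57.
Because the ceiling (44) lies below the market-clearing price, it is binding.
At p = 44: qd = 489 - 8·44 = 137 and qs = 3·44 - 105 = 27.
Only 27 units reach the market. On the demand curve, the marginal buyer's willingness to pay at q = 27 is (489 - 27)/8 = 57.75.

57.75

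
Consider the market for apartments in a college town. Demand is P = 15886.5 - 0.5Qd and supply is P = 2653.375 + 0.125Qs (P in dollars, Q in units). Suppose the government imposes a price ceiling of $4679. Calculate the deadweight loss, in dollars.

Rearranging demand gives Qd = 31773 - 2P; rearranging supply gives Qs = 8P - 21227. Without the control the market clears where 31773 - 2P = 8P - 21227, i.e. P* = 5300 and Q* = 21173.
The ceiling of 4679 is below the equilibrium price 5300, so it binds.
At P = 4679: Qd = 31773 - 2·4679 = 22415 and Qs = 8·4679 - 21227 = 16205.
Quantity traded falls to 16205. At Q = 16205 the demand price is (31773 - 16205)/2 = 7784 and the supply price is (21227 + 16205)/8 = 4679.
Deadweight loss = ½ · (7784 - 4679) · (21173 - 16205) = ½ · 3105 · 4968 = 7712820.

7712820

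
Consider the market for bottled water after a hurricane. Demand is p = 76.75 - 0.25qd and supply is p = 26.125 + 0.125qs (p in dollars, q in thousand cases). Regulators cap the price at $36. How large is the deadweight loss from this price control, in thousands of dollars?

Rearranging demand gives qd = 307 - 4p; rearranging supply gives qs = 8p - 209. Equilibrium: 307 - 4p = 8p - 209, so 516 = 12p and p* = 43, q* = 135.
Since 36 < 43, the ceiling is binding.
At p = 36: qd = 307 - 4·36 = 163 and qs = 8·36 - 209 = 79.
Quantity traded falls to 79. At q = 79 the demand price is (307 - 79)/4 = 57 and the supply price is (209 + 79)/8 = 36.
Deadweight loss = ½ · (57 - 36) · (135 - 79) = ½ · 21 · 56 = 588.

588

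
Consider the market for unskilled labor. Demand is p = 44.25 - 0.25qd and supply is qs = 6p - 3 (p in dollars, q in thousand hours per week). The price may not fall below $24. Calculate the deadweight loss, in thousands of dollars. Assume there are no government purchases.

Rearranging demand gives qd = 177 - 4p. In a free market, 177 - 4p = 6p - 3 gives the equilibrium p* = 18, q* = 105.
Since 24 > 18, the floor is binding.
At p = 24: qd = 177 - 4·24 = 81 and qs = 6·24 - 3 = 141.
Quantity traded falls to 81. At q = 81 the demand price is (177 - 81)/4 = 24 and the supply price is (3 + 81)/6 = 14.
Deadweight loss = ½ · (24 - 14) · (105 - 81) = ½ · 10 · 24 = 120.

120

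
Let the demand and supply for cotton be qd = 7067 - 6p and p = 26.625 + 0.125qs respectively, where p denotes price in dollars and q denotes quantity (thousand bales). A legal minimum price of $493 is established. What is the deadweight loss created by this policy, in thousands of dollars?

0

Rearranging supply gives qs = 8p - 213. In a free market, 7067 - 6p = 8p - 213 gives the equilibrium p* = 520, q* = 3947.
The floor of 493 is below the equilibrium price 520, so it is not binding; the market clears at p* = 520, q* = 3947.
Since the control does not bind, no trades are prevented and deadweight loss is zero.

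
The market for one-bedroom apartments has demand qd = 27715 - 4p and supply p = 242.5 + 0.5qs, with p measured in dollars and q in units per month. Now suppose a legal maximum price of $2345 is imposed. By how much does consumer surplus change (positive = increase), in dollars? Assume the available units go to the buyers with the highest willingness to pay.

7129762.5

Rearranging supply gives qs = 2p - 485. Setting quantity demanded equal to quantity supplied, 27715 - 4p = 2p - 485, gives p* = 4700 and q* = 8915.
Because the ceiling (2345) lies below the market-clearing price, it is binding.
At p = 2345: qd = 27715 - 4·2345 = 18335 and qs = 2·2345 - 485 = 4205.
Consumer surplus without the control is ½ · (6928.75 - 4700) · 8915 = 9934653.125.
With the ceiling, 4205 units are sold at 2345 (assume they go to the highest-value buyers). The demand price at q = 4205 is 5877.5, so CS = ½ · [(6928.75 - 2345) + (5877.5 - 2345)] · 4205 = 17064415.625.
Change in consumer surplus = 17064415.625 - 9934653.125 = 7129762.5.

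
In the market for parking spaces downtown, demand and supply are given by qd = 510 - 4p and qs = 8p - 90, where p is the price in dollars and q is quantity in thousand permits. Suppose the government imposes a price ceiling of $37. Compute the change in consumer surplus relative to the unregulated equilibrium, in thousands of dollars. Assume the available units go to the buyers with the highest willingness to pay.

Equilibrium: 510 - 4p = 8p - 90, so 600 = 12p and p* = 50, q* = 310.
Because the ceiling (37) lies below the market-clearing price, it is binding.
At p = 37: qd = 510 - 4·37 = 362 and qs = 8·37 - 90 = 206.
Consumer surplus without the control is ½ · (127.5 - 50) · 310 = 12012.5.
With the ceiling, 206 units are sold at 37 (assume they go to the highest-value buyers). The demand price at q = 206 is 76, so CS = ½ · [(127.5 - 37) + (76 - 37)] · 206 = 13338.5.
Change in consumer surplus = 13338.5 - 12012.5 = 1326.

1326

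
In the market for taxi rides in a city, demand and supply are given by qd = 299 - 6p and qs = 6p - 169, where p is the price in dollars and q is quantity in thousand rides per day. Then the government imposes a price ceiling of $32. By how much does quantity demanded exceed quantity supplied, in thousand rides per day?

In a free market, 299 - 6p = 6p - 169 gives the equilibrium p* = 39, q* = 65.
Because the ceiling (32) lies below the market-clearing price, it is binding.
At p = 32: qd = 299 - 6·32 = 107 and qs = 6·32 - 169 = 23.
Shortage = qd - qs = 107 - 23 = 84.

84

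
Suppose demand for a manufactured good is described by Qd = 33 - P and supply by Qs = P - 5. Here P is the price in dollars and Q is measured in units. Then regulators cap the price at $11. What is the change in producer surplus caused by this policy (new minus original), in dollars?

Setting quantity demanded equal to quantity supplied, 33 - P = P - 5, gives P* = 19 and Q* = 14.
Since 11 < 19, the ceiling is binding.
At P = 11: Qd = 33 - 11 = 22 and Qs = 11 - 5 = 6.
Producer surplus without the control is ½ · (19 - 5) · 14 = 98.
With the ceiling, producers sell 6 units at 11, so PS = ½ · (11 - 5) · 6 = 18.
Change in producer surplus = 18 - 98 = -80.

-80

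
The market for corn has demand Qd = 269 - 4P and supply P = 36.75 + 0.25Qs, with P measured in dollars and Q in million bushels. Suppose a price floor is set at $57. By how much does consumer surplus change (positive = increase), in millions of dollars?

-255

Rearranging supply gives Qs = 4P - 147. Equilibrium: 269 - 4P = 4P - 147, so 416 = 8P and P* = 52, Q* = 61.
The floor of 57 is above the equilibrium price 52, so it binds.
At P = 57: Qd = 269 - 4·57 = 41 and Qs = 4·57 - 147 = 81.
Consumer surplus without the control is ½ · (67.25 - 52) · 61 = 465.125.
With the floor, consumers buy 41 units at 57, so CS = ½ · (67.25 - 57) · 41 = 210.125.
Change in consumer surplus = 210.125 - 465.125 = -255.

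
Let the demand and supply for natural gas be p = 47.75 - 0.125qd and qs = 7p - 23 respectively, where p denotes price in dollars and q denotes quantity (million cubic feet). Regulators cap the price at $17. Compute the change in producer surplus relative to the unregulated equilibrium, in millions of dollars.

-1310

Rearranging demand gives qd = 382 - 8p. Setting quantity demanded equal to quantity supplied, 382 - 8p = 7p - 23, gives p* = 27 and q* = 166.
Since 17 < 27, the ceiling is binding.
At p = 17: qd = 382 - 8·17 = 246 and qs = 7·17 - 23 = 96.
Producer surplus without the control is ½ · (27 - 23/7) · 166 = 13778/7.
With the ceiling, producers sell 96 units at 17, so PS = ½ · (17 - 23/7) · 96 = 4608/7.
Change in producer surplus = 4608/7 - 13778/7 = -1310.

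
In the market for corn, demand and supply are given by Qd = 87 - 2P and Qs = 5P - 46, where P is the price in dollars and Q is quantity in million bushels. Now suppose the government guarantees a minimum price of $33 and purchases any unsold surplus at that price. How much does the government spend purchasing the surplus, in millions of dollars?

In a free market, 87 - 2P = 5P - 46 gives the equilibrium P* = 19, Q* = 49.
Since 33 > 19, the floor is binding.
At P = 33: Qd = 87 - 2·33 = 21 and Qs = 5·33 - 46 = 119.
Surplus = Qs - Qd = 98.
Government expenditure = surplus × support price = 98 × 33 = 3234.

3234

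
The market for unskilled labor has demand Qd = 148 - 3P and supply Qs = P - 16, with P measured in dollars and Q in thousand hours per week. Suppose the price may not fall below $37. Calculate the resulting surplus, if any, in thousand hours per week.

0

In a free market, 148 - 3P = P - 16 gives the equilibrium P* = 41, Q* = 25.
The floor of 37 is below the equilibrium price 41, so it is not binding; the market clears at P* = 41, Q* = 25.
Since the control does not bind, there is no surplus.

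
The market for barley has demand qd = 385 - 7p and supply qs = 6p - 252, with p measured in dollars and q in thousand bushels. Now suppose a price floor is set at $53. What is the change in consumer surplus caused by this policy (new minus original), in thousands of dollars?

-112

Without the control the market clears where 385 - 7p = 6p - 252, i.e. p* = 49 and q* = 42.
Since 53 > 49, the floor is binding.
At p = 53: qd = 385 - 7·53 = 14 and qs = 6·53 - 252 = 66.
Consumer surplus without the control is ½ · (55 - 49) · 42 = 126.
With the floor, consumers buy 14 units at 53, so CS = ½ · (55 - 53) · 14 = 14.
Change in consumer surplus = 14 - 126 = -112.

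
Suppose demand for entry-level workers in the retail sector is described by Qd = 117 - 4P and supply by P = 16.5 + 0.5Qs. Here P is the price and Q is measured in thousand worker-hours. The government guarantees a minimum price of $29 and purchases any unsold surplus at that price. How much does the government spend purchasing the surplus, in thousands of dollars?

696

Rearranging supply gives Qs = 2P - 33. In a free market, 117 - 4P = 2P - 33 gives the equilibrium P* = 25, Q* = 17.
Because the floor (29) lies above the market-clearing price, it is binding.
At P = 29: Qd = 117 - 4·29 = 1 and Qs = 2·29 - 33 = 25.
Surplus = Qs - Qd = 24.
Government expenditure = surplus × support price = 24 × 29 = 696.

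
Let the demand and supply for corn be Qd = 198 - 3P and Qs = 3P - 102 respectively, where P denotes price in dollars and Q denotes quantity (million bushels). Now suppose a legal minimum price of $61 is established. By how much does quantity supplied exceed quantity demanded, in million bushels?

66

Setting quantity demanded equal to quantity supplied, 198 - 3P = 3P - 102, gives P* = 50 and Q* = 48.
The floor of 61 is above the equilibrium price 50, so it binds.
At P = 61: Qd = 198 - 3·61 = 15 and Qs = 3·61 - 102 = 81.
Surplus = Qs - Qd = 81 - 15 = 66.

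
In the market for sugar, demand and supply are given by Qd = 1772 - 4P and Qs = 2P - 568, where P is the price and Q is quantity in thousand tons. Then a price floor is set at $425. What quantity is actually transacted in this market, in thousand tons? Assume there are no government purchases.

Without the control the market clears where 1772 - 4P = 2P - 568, i.e. P* = 390 and Q* = 212.
Because the floor (425) lies above the market-clearing price, it is binding.
At P = 425: Qd = 1772 - 4·425 = 72 and Qs = 2·425 - 568 = 282.
The quantity actually transacted is the short side, demand: 72.

72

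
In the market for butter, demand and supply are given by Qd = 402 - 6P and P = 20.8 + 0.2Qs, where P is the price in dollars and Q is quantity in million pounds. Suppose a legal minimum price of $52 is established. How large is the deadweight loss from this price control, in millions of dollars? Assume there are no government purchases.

Rearranging supply gives Qs = 5P - 104. Without the control the market clears where 402 - 6P = 5P - 104, i.e. P* = 46 and Q* = 126.
Since 52 > 46, the floor is binding.
At P = 52: Qd = 402 - 6·52 = 90 and Qs = 5·52 - 104 = 156.
Quantity traded falls to 90. At Q = 90 the demand price is (402 - 90)/6 = 52 and the supply price is (104 + 90)/5 = 38.8.
Deadweight loss = ½ · (52 - 38.8) · (126 - 90) = ½ · 13.2 · 36 = 237.6.

237.6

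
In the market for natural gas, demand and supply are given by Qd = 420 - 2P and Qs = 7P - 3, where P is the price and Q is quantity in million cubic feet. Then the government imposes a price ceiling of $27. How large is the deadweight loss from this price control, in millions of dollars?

6300

In a free market, 420 - 2P = 7P - 3 gives the equilibrium P* = 47, Q* = 326.
Since 27 < 47, the ceiling is binding.
At P = 27: Qd = 420 - 2·27 = 366 and Qs = 7·27 - 3 = 186.
Quantity traded falls to 186. At Q = 186 the demand price is (420 - 186)/2 = 117 and the supply price is (3 + 186)/7 = 27.
Deadweight loss = ½ · (117 - 27) · (326 - 186) = ½ · 90 · 140 = 6300.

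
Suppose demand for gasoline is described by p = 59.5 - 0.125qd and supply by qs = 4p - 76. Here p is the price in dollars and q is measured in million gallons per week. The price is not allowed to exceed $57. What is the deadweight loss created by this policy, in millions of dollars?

Rearranging demand gives qd = 476 - 8p. Setting quantity demanded equal to quantity supplied, 476 - 8p = 4p - 76, gives p* = 46 and q* = 108.
Since 57 is above p* = 46, the ceiling does not bind and the free-market outcome prevails.
Since the control does not bind, no trades are prevented and deadweight loss is zero.

0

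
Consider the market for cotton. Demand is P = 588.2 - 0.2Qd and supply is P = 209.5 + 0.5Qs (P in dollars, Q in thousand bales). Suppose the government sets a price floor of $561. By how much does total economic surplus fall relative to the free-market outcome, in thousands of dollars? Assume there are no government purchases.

57408.75

Rearranging demand gives Qd = 2941 - 5P; rearranging supply gives Qs = 2P - 419. Setting quantity demanded equal to quantity supplied, 2941 - 5P = 2P - 419, gives P* = 480 and Q* = 541.
Because the floor (561) lies above the market-clearing price, it is binding.
At P = 561: Qd = 2941 - 5·561 = 136 and Qs = 2·561 - 419 = 703.
Quantity traded falls to 136. At Q = 136 the demand price is (2941 - 136)/5 = 561 and the supply price is (419 + 136)/2 = 277.5.
Deadweight loss = ½ · (561 - 277.5) · (541 - 136) = ½ · 283.5 · 405 = 57408.75.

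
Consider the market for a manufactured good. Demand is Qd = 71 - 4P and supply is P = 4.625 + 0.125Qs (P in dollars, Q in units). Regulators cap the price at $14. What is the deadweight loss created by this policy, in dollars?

Rearranging supply gives Qs = 8P - 37. Equilibrium: 71 - 4P = 8P - 37, so 108 = 12P and P* = 9, Q* = 35.
The ceiling of 14 is above the equilibrium price 9, so it is not binding; the market clears at P* = 9, Q* = 35.
Since the control does not bind, no trades are prevented and deadweight loss is zero.

0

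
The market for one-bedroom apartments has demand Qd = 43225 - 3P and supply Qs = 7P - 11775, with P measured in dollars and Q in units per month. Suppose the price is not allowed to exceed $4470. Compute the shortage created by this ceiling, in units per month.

Without the control the market clears where 43225 - 3P = 7P - 11775, i.e. P* = 5500 and Q* = 26725.
The ceiling of 4470 is below the equilibrium price 5500, so it binds.
At P = 4470: Qd = 43225 - 3·4470 = 29815 and Qs = 7·4470 - 11775 = 19515.
Shortage = Qd - Qs = 29815 - 19515 = 10300.

10300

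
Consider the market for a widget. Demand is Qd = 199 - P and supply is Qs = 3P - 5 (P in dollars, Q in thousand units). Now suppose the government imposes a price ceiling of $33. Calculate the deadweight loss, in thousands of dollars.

1944

Without the control the market clears where 199 - P = 3P - 5, i.e. P* = 51 and Q* = 148.
Because the ceiling (33) lies below the market-clearing price, it is binding.
At P = 33: Qd = 199 - 33 = 166 and Qs = 3·33 - 5 = 94.
Quantity traded falls to 94. At Q = 94 the demand price is 199 - 94 = 105 and the supply price is (5 + 94)/3 = 33.
Deadweight loss = ½ · (105 - 33) · (148 - 94) = ½ · 72 · 54 = 1944.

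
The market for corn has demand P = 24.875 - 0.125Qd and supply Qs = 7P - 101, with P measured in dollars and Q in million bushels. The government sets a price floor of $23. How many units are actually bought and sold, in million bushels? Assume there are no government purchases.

Rearranging demand gives Qd = 199 - 8P. Equilibrium: 199 - 8P = 7P - 101, so 300 = 15P and P* = 20, Q* = 39.
Because the floor (23) lies above the market-clearing price, it is binding.
At P = 23: Qd = 199 - 8·23 = 15 and Qs = 7·23 - 101 = 60.
The quantity actually transacted is the short side, demand: 15.

15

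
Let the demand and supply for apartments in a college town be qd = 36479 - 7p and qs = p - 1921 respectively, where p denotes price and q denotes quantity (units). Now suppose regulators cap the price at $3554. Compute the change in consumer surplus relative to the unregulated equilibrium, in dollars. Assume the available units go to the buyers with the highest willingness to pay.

1923824

Equilibrium: 36479 - 7p = p - 1921, so 38400 = 8p and p* = 4800, q* = 2879.
Because the ceiling (3554) lies below the market-clearing price, it is binding.
At p = 3554: qd = 36479 - 7·3554 = 11601 and qs = 3554 - 1921 = 1633.
Consumer surplus without the control is ½ · (36479/7 - 4800) · 2879 = 8288641/14.
With the ceiling, 1633 units are sold at 3554 (assume they go to the highest-value buyers). The demand price at q = 1633 is 4978, so CS = ½ · [(36479/7 - 3554) + (4978 - 3554)] · 1633 = 35222177/14.
Change in consumer surplus = 35222177/14 - 8288641/14 = 1923824.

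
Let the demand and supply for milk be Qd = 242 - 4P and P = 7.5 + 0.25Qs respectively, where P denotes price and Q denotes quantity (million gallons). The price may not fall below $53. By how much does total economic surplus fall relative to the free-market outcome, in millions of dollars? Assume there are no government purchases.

1444

Rearranging supply gives Qs = 4P - 30. In a free market, 242 - 4P = 4P - 30 gives the equilibrium P* = 34, Q* = 106.
Because the floor (53) lies above the market-clearing price, it is binding.
At P = 53: Qd = 242 - 4·53 = 30 and Qs = 4·53 - 30 = 182.
Quantity traded falls to 30. At Q = 30 the demand price is (242 - 30)/4 = 53 and the supply price is (30 + 30)/4 = 15.
Deadweight loss = ½ · (53 - 15) · (106 - 30) = ½ · 38 · 76 = 1444.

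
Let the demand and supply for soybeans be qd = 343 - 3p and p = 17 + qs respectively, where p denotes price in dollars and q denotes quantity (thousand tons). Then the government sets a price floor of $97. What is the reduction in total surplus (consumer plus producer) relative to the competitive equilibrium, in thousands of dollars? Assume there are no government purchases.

294

Rearranging supply gives qs = p - 17. In a free market, 343 - 3p = p - 17 gives the equilibrium p* = 90, q* = 73.
The floor of 97 is above the equilibrium price 90, so it binds.
At p = 97: qd = 343 - 3·97 = 52 and qs = 97 - 17 = 80.
Quantity traded falls to 52. At q = 52 the demand price is (343 - 52)/3 = 97 and the supply price is 17 + 52 = 69.
Deadweight loss = ½ · (97 - 69) · (73 - 52) = ½ · 28 · 21 = 294.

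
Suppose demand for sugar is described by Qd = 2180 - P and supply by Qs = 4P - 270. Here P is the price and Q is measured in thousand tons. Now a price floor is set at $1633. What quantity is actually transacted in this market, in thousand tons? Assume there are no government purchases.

In a free market, 2180 - P = 4P - 270 gives the equilibrium P* = 490, Q* = 1690.
Since 1633 > 490, the floor is binding.
At P = 1633: Qd = 2180 - 1633 = 547 and Qs = 4·1633 - 270 = 6262.
The quantity actually transacted is the short side, demand: 547.

547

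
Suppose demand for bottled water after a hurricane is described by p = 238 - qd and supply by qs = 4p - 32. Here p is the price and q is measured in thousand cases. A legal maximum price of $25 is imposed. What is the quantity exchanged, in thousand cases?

Rearranging demand gives qd = 238 - p. In a free market, 238 - p = 4p - 32 gives the equilibrium p* = 54, q* = 184.
The ceiling of 25 is below the equilibrium price 54, so it binds.
At p = 25: qd = 238 - 25 = 213 and qs = 4·25 - 32 = 68.
The quantity actually transacted is the short side, supply: 68.

68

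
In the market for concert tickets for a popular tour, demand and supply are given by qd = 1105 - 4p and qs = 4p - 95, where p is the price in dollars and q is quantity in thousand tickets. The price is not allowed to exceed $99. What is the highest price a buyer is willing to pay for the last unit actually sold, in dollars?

In a free market, 1105 - 4p = 4p - 95 gives the equilibrium p* = 150, q* = 505.
The ceiling of 99 is below the equilibrium price 150, so it binds.
At p = 99: qd = 1105 - 4·99 = 709 and qs = 4·99 - 95 = 301.
Only 301 units reach the market. On the demand curve, the marginal buyer's willingness to pay at q = 301 is (1105 - 301)/4 = 201.

201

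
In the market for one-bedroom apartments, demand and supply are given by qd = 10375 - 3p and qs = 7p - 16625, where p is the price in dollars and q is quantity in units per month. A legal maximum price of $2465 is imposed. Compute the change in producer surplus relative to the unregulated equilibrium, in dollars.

-341337.5

Equilibrium: 10375 - 3p = 7p - 16625, so 27000 = 10p and p* = 2700, q* = 2275.
The ceiling of 2465 is below the equilibrium price 2700, so it binds.
At p = 2465: qd = 10375 - 3·2465 = 2980 and qs = 7·2465 - 16625 = 630.
Producer surplus without the control is ½ · (2700 - 2375) · 2275 = 369687.5.
With the ceiling, producers sell 630 units at 2465, so PS = ½ · (2465 - 2375) · 630 = 28350.
Change in producer surplus = 28350 - 369687.5 = -341337.5.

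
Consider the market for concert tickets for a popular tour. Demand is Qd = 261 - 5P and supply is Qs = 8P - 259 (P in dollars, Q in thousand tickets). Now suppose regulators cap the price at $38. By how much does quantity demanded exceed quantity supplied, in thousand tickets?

In a free market, 261 - 5P = 8P - 259 gives the equilibrium P* = 40, Q* = 61.
Since 38 < 40, the ceiling is binding.
At P = 38: Qd = 261 - 5·38 = 71 and Qs = 8·38 - 259 = 45.
Shortage = Qd - Qs = 71 - 45 = 26.

26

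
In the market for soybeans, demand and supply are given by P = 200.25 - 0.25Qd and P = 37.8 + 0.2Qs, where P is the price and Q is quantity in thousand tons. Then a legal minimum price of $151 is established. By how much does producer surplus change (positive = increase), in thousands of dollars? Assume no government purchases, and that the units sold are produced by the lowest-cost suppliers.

5387.4

Rearranging demand gives Qd = 801 - 4P; rearranging supply gives Qs = 5P - 189. Without the control the market clears where 801 - 4P = 5P - 189, i.e. P* = 110 and Q* = 361.
Since 151 > 110, the floor is binding.
At P = 151: Qd = 801 - 4·151 = 197 and Qs = 5·151 - 189 = 566.
Producer surplus without the control is ½ · (110 - 37.8) · 361 = 13032.1.
With the floor, 197 units are sold at 151. The supply price at Q = 197 is 77.2, so PS = ½ · [(151 - 37.8) + (151 - 77.2)] · 197 = 18419.5.
Change in producer surplus = 18419.5 - 13032.1 = 5387.4.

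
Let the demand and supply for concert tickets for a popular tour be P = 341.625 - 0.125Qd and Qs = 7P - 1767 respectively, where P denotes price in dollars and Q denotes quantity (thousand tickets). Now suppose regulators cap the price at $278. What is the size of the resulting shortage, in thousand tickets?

330

Rearranging demand gives Qd = 2733 - 8P. Equilibrium: 2733 - 8P = 7P - 1767, so 4500 = 15P and P* = 300, Q* = 333.
The ceiling of 278 is below the equilibrium price 300, so it binds.
At P = 278: Qd = 2733 - 8·278 = 509 and Qs = 7·278 - 1767 = 179.
Shortage = Qd - Qs = 509 - 179 = 330.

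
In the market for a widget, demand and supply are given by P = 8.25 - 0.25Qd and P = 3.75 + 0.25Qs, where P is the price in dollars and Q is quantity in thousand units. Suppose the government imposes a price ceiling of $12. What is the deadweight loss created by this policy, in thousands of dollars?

Rearranging demand gives Qd = 33 - 4P; rearranging supply gives Qs = 4P - 15. Setting quantity demanded equal to quantity supplied, 33 - 4P = 4P - 15, gives P* = 6 and Q* = 9.
The ceiling of 12 is above the equilibrium price 6, so it is not binding; the market clears at P* = 6, Q* = 9.
Since the control does not bind, no trades are prevented and deadweight loss is zero.

0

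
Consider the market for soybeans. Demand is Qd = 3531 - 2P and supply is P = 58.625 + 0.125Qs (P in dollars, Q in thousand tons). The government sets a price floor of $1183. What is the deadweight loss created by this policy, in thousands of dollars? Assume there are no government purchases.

Rearranging supply gives Qs = 8P - 469. In a free market, 3531 - 2P = 8P - 469 gives the equilibrium P* = 400, Q* = 2731.
Because the floor (1183) lies above the market-clearing price, it is binding.
At P = 1183: Qd = 3531 - 2·1183 = 1165 and Qs = 8·1183 - 469 = 8995.
Quantity traded falls to 1165. At Q = 1165 the demand price is (3531 - 1165)/2 = 1183 and the supply price is (469 + 1165)/8 = 204.25.
Deadweight loss = ½ · (1183 - 204.25) · (2731 - 1165) = ½ · 978.75 · 1566 = 766361.25.

766361.25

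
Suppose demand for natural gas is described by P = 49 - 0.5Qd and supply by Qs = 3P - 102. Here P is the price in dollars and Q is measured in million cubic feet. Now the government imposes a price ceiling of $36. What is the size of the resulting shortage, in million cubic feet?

20

Rearranging demand gives Qd = 98 - 2P. Equilibrium: 98 - 2P = 3P - 102, so 200 = 5P and P* = 40, Q* = 18.
The ceiling of 36 is below the equilibrium price 40, so it binds.
At P = 36: Qd = 98 - 2·36 = 26 and Qs = 3·36 - 102 = 6.
Shortage = Qd - Qs = 26 - 6 = 20.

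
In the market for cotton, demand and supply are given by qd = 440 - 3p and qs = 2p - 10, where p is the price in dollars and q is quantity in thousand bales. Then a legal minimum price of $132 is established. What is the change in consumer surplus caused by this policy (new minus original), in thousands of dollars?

In a free market, 440 - 3p = 2p - 10 gives the equilibrium p* = 90, q* = 170.
Because the floor (132) lies above the market-clearing price, it is binding.
At p = 132: qd = 440 - 3·132 = 44 and qs = 2·132 - 10 = 254.
Consumer surplus without the control is ½ · (440/3 - 90) · 170 = 14450/3.
With the floor, consumers buy 44 units at 132, so CS = ½ · (440/3 - 132) · 44 = 968/3.
Change in consumer surplus = 968/3 - 14450/3 = -4494.

-4494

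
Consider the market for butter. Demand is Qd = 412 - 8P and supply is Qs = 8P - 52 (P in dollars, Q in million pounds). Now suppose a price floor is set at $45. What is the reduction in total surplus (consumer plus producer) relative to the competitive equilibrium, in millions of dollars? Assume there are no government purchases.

Setting quantity demanded equal to quantity supplied, 412 - 8P = 8P - 52, gives P* = 29 and Q* = 180.
Because the floor (45) lies above the market-clearing price, it is binding.
At P = 45: Qd = 412 - 8·45 = 52 and Qs = 8·45 - 52 = 308.
Quantity traded falls to 52. At Q = 52 the demand price is (412 - 52)/8 = 45 and the supply price is (52 + 52)/8 = 13.
Deadweight loss = ½ · (45 - 13) · (180 - 52) = ½ · 32 · 128 = 2048.

2048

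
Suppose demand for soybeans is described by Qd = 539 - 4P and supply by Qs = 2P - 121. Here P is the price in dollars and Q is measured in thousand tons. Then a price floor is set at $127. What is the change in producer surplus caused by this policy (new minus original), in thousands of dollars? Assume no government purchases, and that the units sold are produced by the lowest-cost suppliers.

-629

In a free market, 539 - 4P = 2P - 121 gives the equilibrium P* = 110, Q* = 99.
Since 127 > 110, the floor is binding.
At P = 127: Qd = 539 - 4·127 = 31 and Qs = 2·127 - 121 = 133.
Producer surplus without the control is ½ · (110 - 60.5) · 99 = 2450.25.
With the floor, 31 units are sold at 127. The supply price at Q = 31 is 76, so PS = ½ · [(127 - 60.5) + (127 - 76)] · 31 = 1821.25.
Change in producer surplus = 1821.25 - 2450.25 = -629.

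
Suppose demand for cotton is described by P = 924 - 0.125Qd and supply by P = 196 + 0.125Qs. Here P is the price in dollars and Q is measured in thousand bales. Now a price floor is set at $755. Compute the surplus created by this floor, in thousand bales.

Rearranging demand gives Qd = 7392 - 8P; rearranging supply gives Qs = 8P - 1568. Equilibrium: 7392 - 8P = 8P - 1568, so 8960 = 16P and P* = 560, Q* = 2912.
Because the floor (755) lies above the market-clearing price, it is binding.
At P = 755: Qd = 7392 - 8·755 = 1352 and Qs = 8·755 - 1568 = 4472.
Surplus = Qs - Qd = 4472 - 1352 = 3120.

3120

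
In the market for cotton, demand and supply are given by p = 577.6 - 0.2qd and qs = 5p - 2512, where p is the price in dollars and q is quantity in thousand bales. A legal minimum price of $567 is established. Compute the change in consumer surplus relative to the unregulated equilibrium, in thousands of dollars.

-3253.5

Rearranging demand gives qd = 2888 - 5p. Setting quantity demanded equal to quantity supplied, 2888 - 5p = 5p - 2512, gives p* = 540 and q* = 188.
The floor of 567 is above the equilibrium price 540, so it binds.
At p = 567: qd = 2888 - 5·567 = 53 and qs = 5·567 - 2512 = 323.
Consumer surplus without the control is ½ · (577.6 - 540) · 188 = 3534.4.
With the floor, consumers buy 53 units at 567, so CS = ½ · (577.6 - 567) · 53 = 280.9.
Change in consumer surplus = 280.9 - 3534.4 = -3253.5.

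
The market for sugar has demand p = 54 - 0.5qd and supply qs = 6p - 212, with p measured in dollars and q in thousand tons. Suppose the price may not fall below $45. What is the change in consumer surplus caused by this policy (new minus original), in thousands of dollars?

-115

Rearranging demand gives qd = 108 - 2p. Without the control the market clears where 108 - 2p = 6p - 212, i.e. p* = 40 and q* = 28.
Since 45 > 40, the floor is binding.
At p = 45: qd = 108 - 2·45 = 18 and qs = 6·45 - 212 = 58.
Consumer surplus without the control is ½ · (54 - 40) · 28 = 196.
With the floor, consumers buy 18 units at 45, so CS = ½ · (54 - 45) · 18 = 81.
Change in consumer surplus = 81 - 196 = -115.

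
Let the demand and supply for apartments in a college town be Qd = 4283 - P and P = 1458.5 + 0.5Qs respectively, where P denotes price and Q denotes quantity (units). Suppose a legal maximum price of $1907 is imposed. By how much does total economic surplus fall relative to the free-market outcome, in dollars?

729147

Rearranging supply gives Qs = 2P - 2917. In a free market, 4283 - P = 2P - 2917 gives the equilibrium P* = 2400, Q* = 1883.
Since 1907 < 2400, the ceiling is binding.
At P = 1907: Qd = 4283 - 1907 = 2376 and Qs = 2·1907 - 2917 = 897.
Quantity traded falls to 897. At Q = 897 the demand price is 4283 - 897 = 3386 and the supply price is (2917 + 897)/2 = 1907.
Deadweight loss = ½ · (3386 - 1907) · (1883 - 897) = ½ · 1479 · 986 = 729147.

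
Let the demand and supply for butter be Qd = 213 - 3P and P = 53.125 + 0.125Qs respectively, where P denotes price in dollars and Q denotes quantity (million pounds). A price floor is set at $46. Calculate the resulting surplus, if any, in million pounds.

0

Rearranging supply gives Qs = 8P - 425. Equilibrium: 213 - 3P = 8P - 425, so 638 = 11P and P* = 58, Q* = 39.
Since 46 is below P* = 58, the floor does not bind and the free-market outcome prevails.
Since the control does not bind, there is no surplus.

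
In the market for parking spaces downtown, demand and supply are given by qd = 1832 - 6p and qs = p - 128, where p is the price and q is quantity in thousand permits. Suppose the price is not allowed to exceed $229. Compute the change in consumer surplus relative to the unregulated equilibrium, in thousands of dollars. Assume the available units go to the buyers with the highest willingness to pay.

4934.25

Equilibrium: 1832 - 6p = p - 128, so 1960 = 7p and p* = 280, q* = 152.
Because the ceiling (229) lies below the market-clearing price, it is binding.
At p = 229: qd = 1832 - 6·229 = 458 and qs = 229 - 128 = 101.
Consumer surplus without the control is ½ · (916/3 - 280) · 152 = 5776/3.
With the ceiling, 101 units are sold at 229 (assume they go to the highest-value buyers). The demand price at q = 101 is 288.5, so CS = ½ · [(916/3 - 229) + (288.5 - 229)] · 101 = 82315/12.
Change in consumer surplus = 82315/12 - 5776/3 = 4934.25.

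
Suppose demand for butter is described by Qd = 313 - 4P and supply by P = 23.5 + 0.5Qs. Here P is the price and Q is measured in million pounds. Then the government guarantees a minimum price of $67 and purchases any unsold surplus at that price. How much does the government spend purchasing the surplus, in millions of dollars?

Rearranging supply gives Qs = 2P - 47. Without the control the market clears where 313 - 4P = 2P - 47, i.e. P* = 60 and Q* = 73.
The floor of 67 is above the equilibrium price 60, so it binds.
At P = 67: Qd = 313 - 4·67 = 45 and Qs = 2·67 - 47 = 87.
Surplus = Qs - Qd = 42.
Government expenditure = surplus × support price = 42 × 67 = 2814.

2814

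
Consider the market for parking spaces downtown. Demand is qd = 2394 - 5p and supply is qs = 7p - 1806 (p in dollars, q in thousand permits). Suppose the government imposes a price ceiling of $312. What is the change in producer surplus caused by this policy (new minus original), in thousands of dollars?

-19418

In a free market, 2394 - 5p = 7p - 1806 gives the equilibrium p* = 350, q* = 644.
Because the ceiling (312) lies below the market-clearing price, it is binding.
At p = 312: qd = 2394 - 5·312 = 834 and qs = 7·312 - 1806 = 378.
Producer surplus without the control is ½ · (350 - 258) · 644 = 29624.
With the ceiling, producers sell 378 units at 312, so PS = ½ · (312 - 258) · 378 = 10206.
Change in producer surplus = 10206 - 29624 = -19418.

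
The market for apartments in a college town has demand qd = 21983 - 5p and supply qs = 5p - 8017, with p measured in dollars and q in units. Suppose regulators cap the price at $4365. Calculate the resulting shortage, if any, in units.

0

In a free market, 21983 - 5p = 5p - 8017 gives the equilibrium p* = 3000, q* = 6983.
The ceiling of 4365 is above the equilibrium price 3000, so it is not binding; the market clears at p* = 3000, q* = 6983.
Since the control does not bind, there is no shortage.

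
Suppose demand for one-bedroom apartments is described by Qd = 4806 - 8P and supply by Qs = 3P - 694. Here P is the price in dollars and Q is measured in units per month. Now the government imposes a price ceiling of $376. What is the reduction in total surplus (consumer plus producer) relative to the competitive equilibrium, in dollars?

31713

Equilibrium: 4806 - 8P = 3P - 694, so 5500 = 11P and P* = 500, Q* = 806.
Because the ceiling (376) lies below the market-clearing price, it is binding.
At P = 376: Qd = 4806 - 8·376 = 1798 and Qs = 3·376 - 694 = 434.
Quantity traded falls to 434. At Q = 434 the demand price is (4806 - 434)/8 = 546.5 and the supply price is (694 + 434)/3 = 376.
Deadweight loss = ½ · (546.5 - 376) · (806 - 434) = ½ · 170.5 · 372 = 31713.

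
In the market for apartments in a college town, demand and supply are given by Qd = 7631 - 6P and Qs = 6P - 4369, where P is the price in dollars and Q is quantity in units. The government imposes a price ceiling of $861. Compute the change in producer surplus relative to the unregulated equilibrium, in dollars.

-168746

Equilibrium: 7631 - 6P = 6P - 4369, so 12000 = 12P and P* = 1000, Q* = 1631.
Since 861 < 1000, the ceiling is binding.
At P = 861: Qd = 7631 - 6·861 = 2465 and Qs = 6·861 - 4369 = 797.
Producer surplus without the control is ½ · (1000 - 4369/6) · 1631 = 2660161/12.
With the ceiling, producers sell 797 units at 861, so PS = ½ · (861 - 4369/6) · 797 = 635209/12.
Change in producer surplus = 635209/12 - 2660161/12 = -168746.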